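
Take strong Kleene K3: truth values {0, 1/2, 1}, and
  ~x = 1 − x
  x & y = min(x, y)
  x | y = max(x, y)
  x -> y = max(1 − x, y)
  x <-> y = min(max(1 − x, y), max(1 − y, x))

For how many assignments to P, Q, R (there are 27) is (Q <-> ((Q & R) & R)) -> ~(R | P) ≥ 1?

value 1: 5 assignments (counts)
value 1/2: 14 assignments
value 0: 8 assignments
So 5 of the 27 assignments meet the threshold.

5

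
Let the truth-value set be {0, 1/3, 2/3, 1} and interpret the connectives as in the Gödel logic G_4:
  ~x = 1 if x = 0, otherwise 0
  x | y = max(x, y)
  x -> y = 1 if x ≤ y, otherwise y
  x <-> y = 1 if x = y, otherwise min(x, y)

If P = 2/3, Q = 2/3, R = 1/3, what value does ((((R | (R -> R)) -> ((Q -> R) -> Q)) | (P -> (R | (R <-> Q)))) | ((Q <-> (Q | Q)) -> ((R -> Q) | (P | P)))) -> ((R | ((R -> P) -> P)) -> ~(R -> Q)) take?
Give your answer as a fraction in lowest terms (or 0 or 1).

0

R -> R = 1/3 -> 1/3 = 1
R | (R -> R) = 1/3 | 1 = 1
Q -> R = 2/3 -> 1/3 = 1/3
(Q -> R) -> Q = 1/3 -> 2/3 = 1
(R | (R -> R)) -> ((Q -> R) -> Q) = 1 -> 1 = 1
R <-> Q = 1/3 <-> 2/3 = 1/3
R | (R <-> Q) = 1/3 | 1/3 = 1/3
P -> (R | (R <-> Q)) = 2/3 -> 1/3 = 1/3
((R | (R -> R)) -> ((Q -> R) -> Q)) | (P -> (R | (R <-> Q))) = 1 | 1/3 = 1
Q | Q = 2/3 | 2/3 = 2/3
Q <-> (Q | Q) = 2/3 <-> 2/3 = 1
R -> Q = 1/3 -> 2/3 = 1
P | P = 2/3 | 2/3 = 2/3
(R -> Q) | (P | P) = 1 | 2/3 = 1
(Q <-> (Q | Q)) -> ((R -> Q) | (P | P)) = 1 -> 1 = 1
(((R | (R -> R)) -> ((Q -> R) -> Q)) | (P -> (R | (R <-> Q)))) | ((Q <-> (Q | Q)) -> ((R -> Q) | (P | P))) = 1 | 1 = 1
R -> P = 1/3 -> 2/3 = 1
(R -> P) -> P = 1 -> 2/3 = 2/3
R | ((R -> P) -> P) = 1/3 | 2/3 = 2/3
R -> Q = 1/3 -> 2/3 = 1
~(R -> Q) = ~1 = 0
(R | ((R -> P) -> P)) -> ~(R -> Q) = 2/3 -> 0 = 0
((((R | (R -> R)) -> ((Q -> R) -> Q)) | (P -> (R | (R <-> Q)))) | ((Q <-> (Q | Q)) -> ((R -> Q) | (P | P)))) -> ((R | ((R -> P) -> P)) -> ~(R -> Q)) = 1 -> 0 = 0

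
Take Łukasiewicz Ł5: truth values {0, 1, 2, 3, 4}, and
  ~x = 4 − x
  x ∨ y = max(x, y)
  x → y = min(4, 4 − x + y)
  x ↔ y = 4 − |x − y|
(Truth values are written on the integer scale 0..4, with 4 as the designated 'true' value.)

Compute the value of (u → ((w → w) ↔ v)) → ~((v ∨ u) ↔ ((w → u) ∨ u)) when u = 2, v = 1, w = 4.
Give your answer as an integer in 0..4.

w → w = 4 → 4 = 4
(w → w) ↔ v = 4 ↔ 1 = 1
u → ((w → w) ↔ v) = 2 → 1 = 3
v ∨ u = 1 ∨ 2 = 2
w → u = 4 → 2 = 2
(w → u) ∨ u = 2 ∨ 2 = 2
(v ∨ u) ↔ ((w → u) ∨ u) = 2 ↔ 2 = 4
~((v ∨ u) ↔ ((w → u) ∨ u)) = ~4 = 0
(u → ((w → w) ↔ v)) → ~((v ∨ u) ↔ ((w → u) ∨ u)) = 3 → 0 = 1

1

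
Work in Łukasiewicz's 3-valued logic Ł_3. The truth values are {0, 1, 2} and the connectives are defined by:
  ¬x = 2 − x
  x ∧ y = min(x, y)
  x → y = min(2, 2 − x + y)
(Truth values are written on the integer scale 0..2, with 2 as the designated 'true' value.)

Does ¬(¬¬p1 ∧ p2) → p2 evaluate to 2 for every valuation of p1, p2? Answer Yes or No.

No

Counterexample: take p1 = 0, p2 = 0.
¬p1 = ¬0 = 2
¬¬p1 = ¬2 = 0
¬¬p1 ∧ p2 = 0 ∧ 0 = 0
¬(¬¬p1 ∧ p2) = ¬0 = 2
¬(¬¬p1 ∧ p2) → p2 = 2 → 0 = 0
This gives 0 ≠ 2.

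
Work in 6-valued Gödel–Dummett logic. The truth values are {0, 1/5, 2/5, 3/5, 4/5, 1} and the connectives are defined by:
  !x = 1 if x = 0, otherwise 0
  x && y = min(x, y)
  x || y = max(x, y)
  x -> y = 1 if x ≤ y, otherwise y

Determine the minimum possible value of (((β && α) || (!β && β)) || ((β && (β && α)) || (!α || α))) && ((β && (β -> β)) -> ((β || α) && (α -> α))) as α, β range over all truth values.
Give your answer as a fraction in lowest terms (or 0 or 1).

Take α = 1/5, β = 0:
β && α = 0 && 1/5 = 0
!β = !0 = 1
!β && β = 1 && 0 = 0
(β && α) || (!β && β) = 0 || 0 = 0
β && α = 0 && 1/5 = 0
β && (β && α) = 0 && 0 = 0
!α = !1/5 = 0
!α || α = 0 || 1/5 = 1/5
(β && (β && α)) || (!α || α) = 0 || 1/5 = 1/5
((β && α) || (!β && β)) || ((β && (β && α)) || (!α || α)) = 0 || 1/5 = 1/5
β -> β = 0 -> 0 = 1
β && (β -> β) = 0 && 1 = 0
β || α = 0 || 1/5 = 1/5
α -> α = 1/5 -> 1/5 = 1
(β || α) && (α -> α) = 1/5 && 1 = 1/5
(β && (β -> β)) -> ((β || α) && (α -> α)) = 0 -> 1/5 = 1
(((β && α) || (!β && β)) || ((β && (β && α)) || (!α || α))) && ((β && (β -> β)) -> ((β || α) && (α -> α))) = 1/5 && 1 = 1/5
No assignment yields a value below 1/5, so this is the minimum.

1/5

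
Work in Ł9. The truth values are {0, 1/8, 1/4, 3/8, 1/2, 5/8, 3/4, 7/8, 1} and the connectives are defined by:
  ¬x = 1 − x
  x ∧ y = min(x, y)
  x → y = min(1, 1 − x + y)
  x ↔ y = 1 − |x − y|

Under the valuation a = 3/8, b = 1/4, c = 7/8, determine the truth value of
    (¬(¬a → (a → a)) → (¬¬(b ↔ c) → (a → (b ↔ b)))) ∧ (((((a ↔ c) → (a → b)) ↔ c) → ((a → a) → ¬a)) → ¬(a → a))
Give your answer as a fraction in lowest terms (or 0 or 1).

1/4

¬a = ¬3/8 = 5/8
a → a = 3/8 → 3/8 = 1
¬a → (a → a) = 5/8 → 1 = 1
¬(¬a → (a → a)) = ¬1 = 0
b ↔ c = 1/4 ↔ 7/8 = 3/8
¬(b ↔ c) = ¬3/8 = 5/8
¬¬(b ↔ c) = ¬5/8 = 3/8
b ↔ b = 1/4 ↔ 1/4 = 1
a → (b ↔ b) = 3/8 → 1 = 1
¬¬(b ↔ c) → (a → (b ↔ b)) = 3/8 → 1 = 1
¬(¬a → (a → a)) → (¬¬(b ↔ c) → (a → (b ↔ b))) = 0 → 1 = 1
a ↔ c = 3/8 ↔ 7/8 = 1/2
a → b = 3/8 → 1/4 = 7/8
(a ↔ c) → (a → b) = 1/2 → 7/8 = 1
((a ↔ c) → (a → b)) ↔ c = 1 ↔ 7/8 = 7/8
a → a = 3/8 → 3/8 = 1
¬a = ¬3/8 = 5/8
(a → a) → ¬a = 1 → 5/8 = 5/8
(((a ↔ c) → (a → b)) ↔ c) → ((a → a) → ¬a) = 7/8 → 5/8 = 3/4
a → a = 3/8 → 3/8 = 1
¬(a → a) = ¬1 = 0
((((a ↔ c) → (a → b)) ↔ c) → ((a → a) → ¬a)) → ¬(a → a) = 3/4 → 0 = 1/4
(¬(¬a → (a → a)) → (¬¬(b ↔ c) → (a → (b ↔ b)))) ∧ (((((a ↔ c) → (a → b)) ↔ c) → ((a → a) → ¬a)) → ¬(a → a)) = 1 ∧ 1/4 = 1/4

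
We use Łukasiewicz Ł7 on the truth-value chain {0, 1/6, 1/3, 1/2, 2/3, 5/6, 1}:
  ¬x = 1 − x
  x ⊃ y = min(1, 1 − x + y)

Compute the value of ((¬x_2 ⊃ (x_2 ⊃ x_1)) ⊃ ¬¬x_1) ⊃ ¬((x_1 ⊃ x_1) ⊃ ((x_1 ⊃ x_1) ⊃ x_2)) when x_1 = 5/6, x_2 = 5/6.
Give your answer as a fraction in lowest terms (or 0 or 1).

1/3

¬x_2 = ¬5/6 = 1/6
x_2 ⊃ x_1 = 5/6 ⊃ 5/6 = 1
¬x_2 ⊃ (x_2 ⊃ x_1) = 1/6 ⊃ 1 = 1
¬x_1 = ¬5/6 = 1/6
¬¬x_1 = ¬1/6 = 5/6
(¬x_2 ⊃ (x_2 ⊃ x_1)) ⊃ ¬¬x_1 = 1 ⊃ 5/6 = 5/6
x_1 ⊃ x_1 = 5/6 ⊃ 5/6 = 1
x_1 ⊃ x_1 = 5/6 ⊃ 5/6 = 1
(x_1 ⊃ x_1) ⊃ x_2 = 1 ⊃ 5/6 = 5/6
(x_1 ⊃ x_1) ⊃ ((x_1 ⊃ x_1) ⊃ x_2) = 1 ⊃ 5/6 = 5/6
¬((x_1 ⊃ x_1) ⊃ ((x_1 ⊃ x_1) ⊃ x_2)) = ¬5/6 = 1/6
((¬x_2 ⊃ (x_2 ⊃ x_1)) ⊃ ¬¬x_1) ⊃ ¬((x_1 ⊃ x_1) ⊃ ((x_1 ⊃ x_1) ⊃ x_2)) = 5/6 ⊃ 1/6 = 1/3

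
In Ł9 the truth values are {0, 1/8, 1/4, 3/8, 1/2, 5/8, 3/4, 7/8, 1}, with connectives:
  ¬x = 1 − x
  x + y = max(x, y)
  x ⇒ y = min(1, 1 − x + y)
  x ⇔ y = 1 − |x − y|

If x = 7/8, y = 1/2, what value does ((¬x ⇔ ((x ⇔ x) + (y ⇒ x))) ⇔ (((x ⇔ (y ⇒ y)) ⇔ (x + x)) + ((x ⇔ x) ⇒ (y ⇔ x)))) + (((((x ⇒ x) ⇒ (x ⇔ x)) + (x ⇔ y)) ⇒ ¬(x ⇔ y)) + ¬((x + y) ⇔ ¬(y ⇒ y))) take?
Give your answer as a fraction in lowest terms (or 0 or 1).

¬x = ¬7/8 = 1/8
x ⇔ x = 7/8 ⇔ 7/8 = 1
y ⇒ x = 1/2 ⇒ 7/8 = 1
(x ⇔ x) + (y ⇒ x) = 1 + 1 = 1
¬x ⇔ ((x ⇔ x) + (y ⇒ x)) = 1/8 ⇔ 1 = 1/8
y ⇒ y = 1/2 ⇒ 1/2 = 1
x ⇔ (y ⇒ y) = 7/8 ⇔ 1 = 7/8
x + x = 7/8 + 7/8 = 7/8
(x ⇔ (y ⇒ y)) ⇔ (x + x) = 7/8 ⇔ 7/8 = 1
x ⇔ x = 7/8 ⇔ 7/8 = 1
y ⇔ x = 1/2 ⇔ 7/8 = 5/8
(x ⇔ x) ⇒ (y ⇔ x) = 1 ⇒ 5/8 = 5/8
((x ⇔ (y ⇒ y)) ⇔ (x + x)) + ((x ⇔ x) ⇒ (y ⇔ x)) = 1 + 5/8 = 1
(¬x ⇔ ((x ⇔ x) + (y ⇒ x))) ⇔ (((x ⇔ (y ⇒ y)) ⇔ (x + x)) + ((x ⇔ x) ⇒ (y ⇔ x))) = 1/8 ⇔ 1 = 1/8
x ⇒ x = 7/8 ⇒ 7/8 = 1
x ⇔ x = 7/8 ⇔ 7/8 = 1
(x ⇒ x) ⇒ (x ⇔ x) = 1 ⇒ 1 = 1
x ⇔ y = 7/8 ⇔ 1/2 = 5/8
((x ⇒ x) ⇒ (x ⇔ x)) + (x ⇔ y) = 1 + 5/8 = 1
x ⇔ y = 7/8 ⇔ 1/2 = 5/8
¬(x ⇔ y) = ¬5/8 = 3/8
(((x ⇒ x) ⇒ (x ⇔ x)) + (x ⇔ y)) ⇒ ¬(x ⇔ y) = 1 ⇒ 3/8 = 3/8
x + y = 7/8 + 1/2 = 7/8
y ⇒ y = 1/2 ⇒ 1/2 = 1
¬(y ⇒ y) = ¬1 = 0
(x + y) ⇔ ¬(y ⇒ y) = 7/8 ⇔ 0 = 1/8
¬((x + y) ⇔ ¬(y ⇒ y)) = ¬1/8 = 7/8
((((x ⇒ x) ⇒ (x ⇔ x)) + (x ⇔ y)) ⇒ ¬(x ⇔ y)) + ¬((x + y) ⇔ ¬(y ⇒ y)) = 3/8 + 7/8 = 7/8
((¬x ⇔ ((x ⇔ x) + (y ⇒ x))) ⇔ (((x ⇔ (y ⇒ y)) ⇔ (x + x)) + ((x ⇔ x) ⇒ (y ⇔ x)))) + (((((x ⇒ x) ⇒ (x ⇔ x)) + (x ⇔ y)) ⇒ ¬(x ⇔ y)) + ¬((x + y) ⇔ ¬(y ⇒ y))) = 1/8 + 7/8 = 7/8

7/8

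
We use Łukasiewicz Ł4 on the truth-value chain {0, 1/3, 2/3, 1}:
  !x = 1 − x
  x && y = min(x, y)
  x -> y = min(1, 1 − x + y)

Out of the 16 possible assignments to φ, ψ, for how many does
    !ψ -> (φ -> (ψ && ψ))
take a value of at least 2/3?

φ = 0, ψ = 0 ↦ 1  ≥
φ = 0, ψ = 1/3 ↦ 1  ≥
φ = 0, ψ = 2/3 ↦ 1  ≥
φ = 0, ψ = 1 ↦ 1  ≥
φ = 1/3, ψ = 0 ↦ 2/3  ≥
φ = 1/3, ψ = 1/3 ↦ 1  ≥
φ = 1/3, ψ = 2/3 ↦ 1  ≥
φ = 1/3, ψ = 1 ↦ 1  ≥
φ = 2/3, ψ = 0 ↦ 1/3  <
φ = 2/3, ψ = 1/3 ↦ 1  ≥
φ = 2/3, ψ = 2/3 ↦ 1  ≥
φ = 2/3, ψ = 1 ↦ 1  ≥
φ = 1, ψ = 0 ↦ 0  <
φ = 1, ψ = 1/3 ↦ 2/3  ≥
φ = 1, ψ = 2/3 ↦ 1  ≥
φ = 1, ψ = 1 ↦ 1  ≥
So 14 of the 16 assignments meet the threshold.

14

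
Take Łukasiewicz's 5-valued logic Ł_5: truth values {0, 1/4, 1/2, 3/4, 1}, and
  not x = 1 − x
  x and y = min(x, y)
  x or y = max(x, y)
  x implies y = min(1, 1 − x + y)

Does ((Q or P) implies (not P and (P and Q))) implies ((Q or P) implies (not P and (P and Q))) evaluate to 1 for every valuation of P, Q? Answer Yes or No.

Yes

At P = 1/4, Q = 3/4, for instance:
Q or P = 3/4 or 1/4 = 3/4
not P = not 1/4 = 3/4
P and Q = 1/4 and 3/4 = 1/4
not P and (P and Q) = 3/4 and 1/4 = 1/4
(Q or P) implies (not P and (P and Q)) = 3/4 implies 1/4 = 1/2
((Q or P) implies (not P and (P and Q))) implies ((Q or P) implies (not P and (P and Q))) = 1/2 implies 1/2 = 1
and checking the remaining 24 assignments likewise gives ≥ 1 in every case.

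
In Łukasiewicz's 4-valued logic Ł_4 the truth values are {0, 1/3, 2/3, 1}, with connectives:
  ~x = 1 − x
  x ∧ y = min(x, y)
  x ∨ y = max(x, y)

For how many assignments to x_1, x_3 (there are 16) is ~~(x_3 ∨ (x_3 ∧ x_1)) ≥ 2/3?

8

x_1 = 0, x_3 = 0 ↦ 0  <
x_1 = 0, x_3 = 1/3 ↦ 1/3  <
x_1 = 0, x_3 = 2/3 ↦ 2/3  ≥
x_1 = 0, x_3 = 1 ↦ 1  ≥
x_1 = 1/3, x_3 = 0 ↦ 0  <
x_1 = 1/3, x_3 = 1/3 ↦ 1/3  <
x_1 = 1/3, x_3 = 2/3 ↦ 2/3  ≥
x_1 = 1/3, x_3 = 1 ↦ 1  ≥
x_1 = 2/3, x_3 = 0 ↦ 0  <
x_1 = 2/3, x_3 = 1/3 ↦ 1/3  <
x_1 = 2/3, x_3 = 2/3 ↦ 2/3  ≥
x_1 = 2/3, x_3 = 1 ↦ 1  ≥
x_1 = 1, x_3 = 0 ↦ 0  <
x_1 = 1, x_3 = 1/3 ↦ 1/3  <
x_1 = 1, x_3 = 2/3 ↦ 2/3  ≥
x_1 = 1, x_3 = 1 ↦ 1  ≥
So 8 of the 16 assignments meet the threshold.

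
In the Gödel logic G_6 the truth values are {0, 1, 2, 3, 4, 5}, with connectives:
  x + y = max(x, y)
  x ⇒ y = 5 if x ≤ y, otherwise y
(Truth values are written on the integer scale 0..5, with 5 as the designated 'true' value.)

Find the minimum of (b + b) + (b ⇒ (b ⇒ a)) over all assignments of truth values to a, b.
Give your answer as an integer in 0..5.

Take a = 0, b = 1:
b + b = 1 + 1 = 1
b ⇒ a = 1 ⇒ 0 = 0
b ⇒ (b ⇒ a) = 1 ⇒ 0 = 0
(b + b) + (b ⇒ (b ⇒ a)) = 1 + 0 = 1
No assignment yields a value below 1, so this is the minimum.

1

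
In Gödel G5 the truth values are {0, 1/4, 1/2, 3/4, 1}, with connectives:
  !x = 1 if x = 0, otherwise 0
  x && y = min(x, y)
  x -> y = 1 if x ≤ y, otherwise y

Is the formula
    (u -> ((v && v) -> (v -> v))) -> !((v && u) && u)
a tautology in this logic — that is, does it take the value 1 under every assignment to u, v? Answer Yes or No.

Counterexample: take u = 1/4, v = 1/4.
v && v = 1/4 && 1/4 = 1/4
v -> v = 1/4 -> 1/4 = 1
(v && v) -> (v -> v) = 1/4 -> 1 = 1
u -> ((v && v) -> (v -> v)) = 1/4 -> 1 = 1
v && u = 1/4 && 1/4 = 1/4
(v && u) && u = 1/4 && 1/4 = 1/4
!((v && u) && u) = !1/4 = 0
(u -> ((v && v) -> (v -> v))) -> !((v && u) && u) = 1 -> 0 = 0
This gives 0 ≠ 1.

No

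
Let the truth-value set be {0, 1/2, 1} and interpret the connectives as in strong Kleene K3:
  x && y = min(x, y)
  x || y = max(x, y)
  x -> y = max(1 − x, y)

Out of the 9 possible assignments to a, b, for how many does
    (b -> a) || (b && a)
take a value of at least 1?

5

a = 0, b = 0 ↦ 1  ≥
a = 0, b = 1/2 ↦ 1/2  <
a = 0, b = 1 ↦ 0  <
a = 1/2, b = 0 ↦ 1  ≥
a = 1/2, b = 1/2 ↦ 1/2  <
a = 1/2, b = 1 ↦ 1/2  <
a = 1, b = 0 ↦ 1  ≥
a = 1, b = 1/2 ↦ 1  ≥
a = 1, b = 1 ↦ 1  ≥
So 5 of the 9 assignments meet the threshold.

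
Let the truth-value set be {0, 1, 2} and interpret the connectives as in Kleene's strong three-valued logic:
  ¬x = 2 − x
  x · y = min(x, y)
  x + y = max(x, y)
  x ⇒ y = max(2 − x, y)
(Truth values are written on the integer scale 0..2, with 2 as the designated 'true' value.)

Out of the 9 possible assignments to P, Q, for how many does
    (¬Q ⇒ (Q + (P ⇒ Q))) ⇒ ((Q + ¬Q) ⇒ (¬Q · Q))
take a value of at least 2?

1

P = 0, Q = 0 ↦ 0  <
P = 0, Q = 1 ↦ 1  <
P = 0, Q = 2 ↦ 0  <
P = 1, Q = 0 ↦ 1  <
P = 1, Q = 1 ↦ 1  <
P = 1, Q = 2 ↦ 0  <
P = 2, Q = 0 ↦ 2  ≥
P = 2, Q = 1 ↦ 1  <
P = 2, Q = 2 ↦ 0  <
So 1 of the 9 assignments meets the threshold.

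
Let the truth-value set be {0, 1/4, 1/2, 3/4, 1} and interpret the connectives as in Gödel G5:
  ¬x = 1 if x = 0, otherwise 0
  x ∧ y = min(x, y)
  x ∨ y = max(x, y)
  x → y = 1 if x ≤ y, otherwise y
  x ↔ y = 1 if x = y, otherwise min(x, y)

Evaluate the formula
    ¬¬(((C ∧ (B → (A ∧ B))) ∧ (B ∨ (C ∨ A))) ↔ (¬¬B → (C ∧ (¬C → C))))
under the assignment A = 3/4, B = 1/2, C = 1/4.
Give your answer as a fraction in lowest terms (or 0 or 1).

1

A ∧ B = 3/4 ∧ 1/2 = 1/2
B → (A ∧ B) = 1/2 → 1/2 = 1
C ∧ (B → (A ∧ B)) = 1/4 ∧ 1 = 1/4
C ∨ A = 1/4 ∨ 3/4 = 3/4
B ∨ (C ∨ A) = 1/2 ∨ 3/4 = 3/4
(C ∧ (B → (A ∧ B))) ∧ (B ∨ (C ∨ A)) = 1/4 ∧ 3/4 = 1/4
¬B = ¬1/2 = 0
¬¬B = ¬0 = 1
¬C = ¬1/4 = 0
¬C → C = 0 → 1/4 = 1
C ∧ (¬C → C) = 1/4 ∧ 1 = 1/4
¬¬B → (C ∧ (¬C → C)) = 1 → 1/4 = 1/4
((C ∧ (B → (A ∧ B))) ∧ (B ∨ (C ∨ A))) ↔ (¬¬B → (C ∧ (¬C → C))) = 1/4 ↔ 1/4 = 1
¬(((C ∧ (B → (A ∧ B))) ∧ (B ∨ (C ∨ A))) ↔ (¬¬B → (C ∧ (¬C → C)))) = ¬1 = 0
¬¬(((C ∧ (B → (A ∧ B))) ∧ (B ∨ (C ∨ A))) ↔ (¬¬B → (C ∧ (¬C → C)))) = ¬0 = 1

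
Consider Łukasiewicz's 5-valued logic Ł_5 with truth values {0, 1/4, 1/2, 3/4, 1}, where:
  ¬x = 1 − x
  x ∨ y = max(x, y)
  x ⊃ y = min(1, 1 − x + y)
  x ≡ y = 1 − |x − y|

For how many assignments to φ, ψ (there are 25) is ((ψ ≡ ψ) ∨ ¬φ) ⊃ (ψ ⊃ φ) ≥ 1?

15

value 1: 15 assignments (counts)
value 3/4: 4 assignments
value 1/2: 3 assignments
value 1/4: 2 assignments
value 0: 1 assignment
So 15 of the 25 assignments meet the threshold.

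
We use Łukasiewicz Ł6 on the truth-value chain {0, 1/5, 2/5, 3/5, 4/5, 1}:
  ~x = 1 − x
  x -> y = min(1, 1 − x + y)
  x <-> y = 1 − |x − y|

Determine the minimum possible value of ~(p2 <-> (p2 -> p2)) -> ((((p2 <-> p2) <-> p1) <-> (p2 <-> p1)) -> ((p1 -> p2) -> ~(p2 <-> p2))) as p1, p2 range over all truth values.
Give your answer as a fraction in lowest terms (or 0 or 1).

Take p1 = 2/5, p2 = 0:
p2 -> p2 = 0 -> 0 = 1
p2 <-> (p2 -> p2) = 0 <-> 1 = 0
~(p2 <-> (p2 -> p2)) = ~0 = 1
p2 <-> p2 = 0 <-> 0 = 1
(p2 <-> p2) <-> p1 = 1 <-> 2/5 = 2/5
p2 <-> p1 = 0 <-> 2/5 = 3/5
((p2 <-> p2) <-> p1) <-> (p2 <-> p1) = 2/5 <-> 3/5 = 4/5
p1 -> p2 = 2/5 -> 0 = 3/5
p2 <-> p2 = 0 <-> 0 = 1
~(p2 <-> p2) = ~1 = 0
(p1 -> p2) -> ~(p2 <-> p2) = 3/5 -> 0 = 2/5
(((p2 <-> p2) <-> p1) <-> (p2 <-> p1)) -> ((p1 -> p2) -> ~(p2 <-> p2)) = 4/5 -> 2/5 = 3/5
~(p2 <-> (p2 -> p2)) -> ((((p2 <-> p2) <-> p1) <-> (p2 <-> p1)) -> ((p1 -> p2) -> ~(p2 <-> p2))) = 1 -> 3/5 = 3/5
No assignment yields a value below 3/5, so this is the minimum.

3/5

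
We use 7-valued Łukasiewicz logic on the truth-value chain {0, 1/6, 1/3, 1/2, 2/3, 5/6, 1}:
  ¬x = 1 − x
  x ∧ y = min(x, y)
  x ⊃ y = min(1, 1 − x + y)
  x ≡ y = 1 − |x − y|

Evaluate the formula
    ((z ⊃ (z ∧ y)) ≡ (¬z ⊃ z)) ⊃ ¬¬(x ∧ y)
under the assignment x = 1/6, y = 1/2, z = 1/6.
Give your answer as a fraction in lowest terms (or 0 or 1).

5/6

z ∧ y = 1/6 ∧ 1/2 = 1/6
z ⊃ (z ∧ y) = 1/6 ⊃ 1/6 = 1
¬z = ¬1/6 = 5/6
¬z ⊃ z = 5/6 ⊃ 1/6 = 1/3
(z ⊃ (z ∧ y)) ≡ (¬z ⊃ z) = 1 ≡ 1/3 = 1/3
x ∧ y = 1/6 ∧ 1/2 = 1/6
¬(x ∧ y) = ¬1/6 = 5/6
¬¬(x ∧ y) = ¬5/6 = 1/6
((z ⊃ (z ∧ y)) ≡ (¬z ⊃ z)) ⊃ ¬¬(x ∧ y) = 1/3 ⊃ 1/6 = 5/6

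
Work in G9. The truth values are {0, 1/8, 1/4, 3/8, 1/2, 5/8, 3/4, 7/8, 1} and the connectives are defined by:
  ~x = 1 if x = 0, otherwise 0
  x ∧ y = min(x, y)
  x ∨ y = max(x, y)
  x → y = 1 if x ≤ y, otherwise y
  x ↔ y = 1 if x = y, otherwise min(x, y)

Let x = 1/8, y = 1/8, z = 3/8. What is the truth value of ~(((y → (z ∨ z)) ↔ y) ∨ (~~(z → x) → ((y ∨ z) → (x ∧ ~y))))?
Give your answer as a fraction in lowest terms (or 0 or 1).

z ∨ z = 3/8 ∨ 3/8 = 3/8
y → (z ∨ z) = 1/8 → 3/8 = 1
(y → (z ∨ z)) ↔ y = 1 ↔ 1/8 = 1/8
z → x = 3/8 → 1/8 = 1/8
~(z → x) = ~1/8 = 0
~~(z → x) = ~0 = 1
y ∨ z = 1/8 ∨ 3/8 = 3/8
~y = ~1/8 = 0
x ∧ ~y = 1/8 ∧ 0 = 0
(y ∨ z) → (x ∧ ~y) = 3/8 → 0 = 0
~~(z → x) → ((y ∨ z) → (x ∧ ~y)) = 1 → 0 = 0
((y → (z ∨ z)) ↔ y) ∨ (~~(z → x) → ((y ∨ z) → (x ∧ ~y))) = 1/8 ∨ 0 = 1/8
~(((y → (z ∨ z)) ↔ y) ∨ (~~(z → x) → ((y ∨ z) → (x ∧ ~y)))) = ~1/8 = 0

0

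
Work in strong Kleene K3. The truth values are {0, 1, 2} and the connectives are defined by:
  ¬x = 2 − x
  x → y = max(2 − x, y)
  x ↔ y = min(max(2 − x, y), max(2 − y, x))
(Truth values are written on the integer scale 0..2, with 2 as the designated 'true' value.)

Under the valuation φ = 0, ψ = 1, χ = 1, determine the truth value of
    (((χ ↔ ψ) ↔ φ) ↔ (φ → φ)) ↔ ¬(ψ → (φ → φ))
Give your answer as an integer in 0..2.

1

χ ↔ ψ = 1 ↔ 1 = 1
(χ ↔ ψ) ↔ φ = 1 ↔ 0 = 1
φ → φ = 0 → 0 = 2
((χ ↔ ψ) ↔ φ) ↔ (φ → φ) = 1 ↔ 2 = 1
φ → φ = 0 → 0 = 2
ψ → (φ → φ) = 1 → 2 = 2
¬(ψ → (φ → φ)) = ¬2 = 0
(((χ ↔ ψ) ↔ φ) ↔ (φ → φ)) ↔ ¬(ψ → (φ → φ)) = 1 ↔ 0 = 1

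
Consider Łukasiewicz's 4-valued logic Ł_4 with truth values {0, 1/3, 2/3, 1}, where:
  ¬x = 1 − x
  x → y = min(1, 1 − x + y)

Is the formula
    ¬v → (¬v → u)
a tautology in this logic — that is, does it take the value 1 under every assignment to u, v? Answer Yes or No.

No

Counterexample: take u = 0, v = 0.
¬v = ¬0 = 1
¬v = ¬0 = 1
¬v → u = 1 → 0 = 0
¬v → (¬v → u) = 1 → 0 = 0
This gives 0 ≠ 1.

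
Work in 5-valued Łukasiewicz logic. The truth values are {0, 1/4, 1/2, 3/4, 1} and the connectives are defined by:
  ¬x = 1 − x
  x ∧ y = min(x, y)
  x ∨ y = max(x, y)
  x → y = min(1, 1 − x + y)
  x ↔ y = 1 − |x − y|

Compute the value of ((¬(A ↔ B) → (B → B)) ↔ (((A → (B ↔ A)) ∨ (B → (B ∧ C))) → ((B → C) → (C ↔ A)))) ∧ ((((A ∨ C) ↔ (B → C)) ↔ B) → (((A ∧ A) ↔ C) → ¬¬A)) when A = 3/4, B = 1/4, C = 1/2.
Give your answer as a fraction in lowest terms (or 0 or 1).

3/4

A ↔ B = 3/4 ↔ 1/4 = 1/2
¬(A ↔ B) = ¬1/2 = 1/2
B → B = 1/4 → 1/4 = 1
¬(A ↔ B) → (B → B) = 1/2 → 1 = 1
B ↔ A = 1/4 ↔ 3/4 = 1/2
A → (B ↔ A) = 3/4 → 1/2 = 3/4
B ∧ C = 1/4 ∧ 1/2 = 1/4
B → (B ∧ C) = 1/4 → 1/4 = 1
(A → (B ↔ A)) ∨ (B → (B ∧ C)) = 3/4 ∨ 1 = 1
B → C = 1/4 → 1/2 = 1
C ↔ A = 1/2 ↔ 3/4 = 3/4
(B → C) → (C ↔ A) = 1 → 3/4 = 3/4
((A → (B ↔ A)) ∨ (B → (B ∧ C))) → ((B → C) → (C ↔ A)) = 1 → 3/4 = 3/4
(¬(A ↔ B) → (B → B)) ↔ (((A → (B ↔ A)) ∨ (B → (B ∧ C))) → ((B → C) → (C ↔ A))) = 1 ↔ 3/4 = 3/4
A ∨ C = 3/4 ∨ 1/2 = 3/4
B → C = 1/4 → 1/2 = 1
(A ∨ C) ↔ (B → C) = 3/4 ↔ 1 = 3/4
((A ∨ C) ↔ (B → C)) ↔ B = 3/4 ↔ 1/4 = 1/2
A ∧ A = 3/4 ∧ 3/4 = 3/4
(A ∧ A) ↔ C = 3/4 ↔ 1/2 = 3/4
¬A = ¬3/4 = 1/4
¬¬A = ¬1/4 = 3/4
((A ∧ A) ↔ C) → ¬¬A = 3/4 → 3/4 = 1
(((A ∨ C) ↔ (B → C)) ↔ B) → (((A ∧ A) ↔ C) → ¬¬A) = 1/2 → 1 = 1
((¬(A ↔ B) → (B → B)) ↔ (((A → (B ↔ A)) ∨ (B → (B ∧ C))) → ((B → C) → (C ↔ A)))) ∧ ((((A ∨ C) ↔ (B → C)) ↔ B) → (((A ∧ A) ↔ C) → ¬¬A)) = 3/4 ∧ 1 = 3/4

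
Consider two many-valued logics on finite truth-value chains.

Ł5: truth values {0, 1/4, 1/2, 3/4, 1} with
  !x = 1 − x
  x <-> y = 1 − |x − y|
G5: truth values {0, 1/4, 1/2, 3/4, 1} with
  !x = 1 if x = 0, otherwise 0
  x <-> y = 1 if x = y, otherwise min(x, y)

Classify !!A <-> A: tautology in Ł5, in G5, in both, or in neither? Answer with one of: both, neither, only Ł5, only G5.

only Ł5

In Ł5: every assignment gives 1 — tautology.
In G5: at A = 1/4 the value is 1/4 — not a tautology.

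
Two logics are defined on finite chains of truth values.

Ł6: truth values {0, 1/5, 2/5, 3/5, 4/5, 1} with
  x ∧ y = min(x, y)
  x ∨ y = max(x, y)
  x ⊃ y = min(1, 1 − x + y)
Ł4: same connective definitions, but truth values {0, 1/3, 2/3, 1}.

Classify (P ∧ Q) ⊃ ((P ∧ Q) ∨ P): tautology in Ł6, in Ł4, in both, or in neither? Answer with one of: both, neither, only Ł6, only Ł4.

both

In Ł6: every assignment gives 1 — tautology.
In Ł4: every assignment gives 1 — tautology.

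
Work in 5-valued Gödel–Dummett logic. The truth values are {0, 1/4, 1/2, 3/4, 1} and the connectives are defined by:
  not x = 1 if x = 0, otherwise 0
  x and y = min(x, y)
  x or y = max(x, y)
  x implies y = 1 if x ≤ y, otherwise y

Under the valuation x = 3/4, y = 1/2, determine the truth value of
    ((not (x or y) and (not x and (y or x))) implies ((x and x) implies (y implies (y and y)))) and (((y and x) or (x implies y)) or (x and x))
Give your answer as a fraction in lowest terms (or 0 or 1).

3/4

x or y = 3/4 or 1/2 = 3/4
not (x or y) = not 3/4 = 0
not x = not 3/4 = 0
y or x = 1/2 or 3/4 = 3/4
not x and (y or x) = 0 and 3/4 = 0
not (x or y) and (not x and (y or x)) = 0 and 0 = 0
x and x = 3/4 and 3/4 = 3/4
y and y = 1/2 and 1/2 = 1/2
y implies (y and y) = 1/2 implies 1/2 = 1
(x and x) implies (y implies (y and y)) = 3/4 implies 1 = 1
(not (x or y) and (not x and (y or x))) implies ((x and x) implies (y implies (y and y))) = 0 implies 1 = 1
y and x = 1/2 and 3/4 = 1/2
x implies y = 3/4 implies 1/2 = 1/2
(y and x) or (x implies y) = 1/2 or 1/2 = 1/2
x and x = 3/4 and 3/4 = 3/4
((y and x) or (x implies y)) or (x and x) = 1/2 or 3/4 = 3/4
((not (x or y) and (not x and (y or x))) implies ((x and x) implies (y implies (y and y)))) and (((y and x) or (x implies y)) or (x and x)) = 1 and 3/4 = 3/4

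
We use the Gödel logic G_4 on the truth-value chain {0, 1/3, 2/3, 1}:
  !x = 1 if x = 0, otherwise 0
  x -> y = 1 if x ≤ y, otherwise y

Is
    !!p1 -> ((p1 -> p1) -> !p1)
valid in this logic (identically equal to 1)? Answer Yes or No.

No

Counterexample: take p1 = 1/3.
!p1 = !1/3 = 0
!!p1 = !0 = 1
p1 -> p1 = 1/3 -> 1/3 = 1
!p1 = !1/3 = 0
(p1 -> p1) -> !p1 = 1 -> 0 = 0
!!p1 -> ((p1 -> p1) -> !p1) = 1 -> 0 = 0
This gives 0 ≠ 1.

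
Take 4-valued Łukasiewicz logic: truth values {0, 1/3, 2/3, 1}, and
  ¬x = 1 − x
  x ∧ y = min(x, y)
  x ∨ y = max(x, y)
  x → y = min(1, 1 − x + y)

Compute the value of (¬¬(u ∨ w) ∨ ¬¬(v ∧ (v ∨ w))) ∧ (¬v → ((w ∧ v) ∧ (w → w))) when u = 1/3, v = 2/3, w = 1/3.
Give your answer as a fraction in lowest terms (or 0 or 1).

2/3

u ∨ w = 1/3 ∨ 1/3 = 1/3
¬(u ∨ w) = ¬1/3 = 2/3
¬¬(u ∨ w) = ¬2/3 = 1/3
v ∨ w = 2/3 ∨ 1/3 = 2/3
v ∧ (v ∨ w) = 2/3 ∧ 2/3 = 2/3
¬(v ∧ (v ∨ w)) = ¬2/3 = 1/3
¬¬(v ∧ (v ∨ w)) = ¬1/3 = 2/3
¬¬(u ∨ w) ∨ ¬¬(v ∧ (v ∨ w)) = 1/3 ∨ 2/3 = 2/3
¬v = ¬2/3 = 1/3
w ∧ v = 1/3 ∧ 2/3 = 1/3
w → w = 1/3 → 1/3 = 1
(w ∧ v) ∧ (w → w) = 1/3 ∧ 1 = 1/3
¬v → ((w ∧ v) ∧ (w → w)) = 1/3 → 1/3 = 1
(¬¬(u ∨ w) ∨ ¬¬(v ∧ (v ∨ w))) ∧ (¬v → ((w ∧ v) ∧ (w → w))) = 2/3 ∧ 1 = 2/3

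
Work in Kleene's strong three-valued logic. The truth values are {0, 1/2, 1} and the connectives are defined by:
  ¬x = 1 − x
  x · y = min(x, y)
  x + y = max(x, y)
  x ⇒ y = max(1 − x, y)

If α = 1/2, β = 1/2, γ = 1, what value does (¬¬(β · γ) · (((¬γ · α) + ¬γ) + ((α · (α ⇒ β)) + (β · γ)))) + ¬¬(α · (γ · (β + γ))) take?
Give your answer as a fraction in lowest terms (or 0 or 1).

1/2

β · γ = 1/2 · 1 = 1/2
¬(β · γ) = ¬1/2 = 1/2
¬¬(β · γ) = ¬1/2 = 1/2
¬γ = ¬1 = 0
¬γ · α = 0 · 1/2 = 0
¬γ = ¬1 = 0
(¬γ · α) + ¬γ = 0 + 0 = 0
α ⇒ β = 1/2 ⇒ 1/2 = 1/2
α · (α ⇒ β) = 1/2 · 1/2 = 1/2
β · γ = 1/2 · 1 = 1/2
(α · (α ⇒ β)) + (β · γ) = 1/2 + 1/2 = 1/2
((¬γ · α) + ¬γ) + ((α · (α ⇒ β)) + (β · γ)) = 0 + 1/2 = 1/2
¬¬(β · γ) · (((¬γ · α) + ¬γ) + ((α · (α ⇒ β)) + (β · γ))) = 1/2 · 1/2 = 1/2
β + γ = 1/2 + 1 = 1
γ · (β + γ) = 1 · 1 = 1
α · (γ · (β + γ)) = 1/2 · 1 = 1/2
¬(α · (γ · (β + γ))) = ¬1/2 = 1/2
¬¬(α · (γ · (β + γ))) = ¬1/2 = 1/2
(¬¬(β · γ) · (((¬γ · α) + ¬γ) + ((α · (α ⇒ β)) + (β · γ)))) + ¬¬(α · (γ · (β + γ))) = 1/2 + 1/2 = 1/2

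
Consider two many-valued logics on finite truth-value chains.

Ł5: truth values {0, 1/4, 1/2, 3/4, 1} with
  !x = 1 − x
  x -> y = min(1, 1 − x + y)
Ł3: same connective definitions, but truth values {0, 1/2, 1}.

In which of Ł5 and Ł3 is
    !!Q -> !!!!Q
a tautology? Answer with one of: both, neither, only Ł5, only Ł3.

both

In Ł5: every assignment gives 1 — tautology.
In Ł3: every assignment gives 1 — tautology.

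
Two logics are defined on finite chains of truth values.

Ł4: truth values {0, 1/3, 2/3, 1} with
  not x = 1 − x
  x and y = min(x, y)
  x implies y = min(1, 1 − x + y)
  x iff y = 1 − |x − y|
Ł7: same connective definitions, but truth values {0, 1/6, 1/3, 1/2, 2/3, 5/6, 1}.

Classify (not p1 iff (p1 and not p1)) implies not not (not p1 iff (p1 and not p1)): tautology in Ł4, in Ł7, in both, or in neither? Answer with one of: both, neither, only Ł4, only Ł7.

In Ł4: every assignment gives 1 — tautology.
In Ł7: every assignment gives 1 — tautology.

both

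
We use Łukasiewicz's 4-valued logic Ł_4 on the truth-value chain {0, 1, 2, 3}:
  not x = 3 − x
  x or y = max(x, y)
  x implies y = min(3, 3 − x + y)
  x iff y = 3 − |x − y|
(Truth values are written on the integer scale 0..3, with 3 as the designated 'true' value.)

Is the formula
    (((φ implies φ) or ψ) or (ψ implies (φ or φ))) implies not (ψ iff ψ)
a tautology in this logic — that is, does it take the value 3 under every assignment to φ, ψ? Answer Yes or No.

No

Counterexample: take φ = 0, ψ = 0.
φ implies φ = 0 implies 0 = 3
(φ implies φ) or ψ = 3 or 0 = 3
φ or φ = 0 or 0 = 0
ψ implies (φ or φ) = 0 implies 0 = 3
((φ implies φ) or ψ) or (ψ implies (φ or φ)) = 3 or 3 = 3
ψ iff ψ = 0 iff 0 = 3
not (ψ iff ψ) = not 3 = 0
(((φ implies φ) or ψ) or (ψ implies (φ or φ))) implies not (ψ iff ψ) = 3 implies 0 = 0
This gives 0 ≠ 3.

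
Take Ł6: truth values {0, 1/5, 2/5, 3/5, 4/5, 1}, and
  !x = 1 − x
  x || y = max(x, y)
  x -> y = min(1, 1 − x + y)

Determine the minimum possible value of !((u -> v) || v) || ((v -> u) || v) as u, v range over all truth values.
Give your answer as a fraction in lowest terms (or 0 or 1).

Take u = 0, v = 2/5:
u -> v = 0 -> 2/5 = 1
(u -> v) || v = 1 || 2/5 = 1
!((u -> v) || v) = !1 = 0
v -> u = 2/5 -> 0 = 3/5
(v -> u) || v = 3/5 || 2/5 = 3/5
!((u -> v) || v) || ((v -> u) || v) = 0 || 3/5 = 3/5
No assignment yields a value below 3/5, so this is the minimum.

3/5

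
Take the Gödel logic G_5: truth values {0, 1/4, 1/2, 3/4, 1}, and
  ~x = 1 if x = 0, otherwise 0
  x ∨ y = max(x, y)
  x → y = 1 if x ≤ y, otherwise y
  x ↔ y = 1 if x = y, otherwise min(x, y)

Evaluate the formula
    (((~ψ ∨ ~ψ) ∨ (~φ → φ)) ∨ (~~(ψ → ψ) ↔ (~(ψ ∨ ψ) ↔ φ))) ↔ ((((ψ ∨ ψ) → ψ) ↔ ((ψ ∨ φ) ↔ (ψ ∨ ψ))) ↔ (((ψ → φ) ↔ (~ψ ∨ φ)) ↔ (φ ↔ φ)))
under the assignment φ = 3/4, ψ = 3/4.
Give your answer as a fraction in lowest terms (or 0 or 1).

3/4

~ψ = ~3/4 = 0
~ψ = ~3/4 = 0
~ψ ∨ ~ψ = 0 ∨ 0 = 0
~φ = ~3/4 = 0
~φ → φ = 0 → 3/4 = 1
(~ψ ∨ ~ψ) ∨ (~φ → φ) = 0 ∨ 1 = 1
ψ → ψ = 3/4 → 3/4 = 1
~(ψ → ψ) = ~1 = 0
~~(ψ → ψ) = ~0 = 1
ψ ∨ ψ = 3/4 ∨ 3/4 = 3/4
~(ψ ∨ ψ) = ~3/4 = 0
~(ψ ∨ ψ) ↔ φ = 0 ↔ 3/4 = 0
~~(ψ → ψ) ↔ (~(ψ ∨ ψ) ↔ φ) = 1 ↔ 0 = 0
((~ψ ∨ ~ψ) ∨ (~φ → φ)) ∨ (~~(ψ → ψ) ↔ (~(ψ ∨ ψ) ↔ φ)) = 1 ∨ 0 = 1
ψ ∨ ψ = 3/4 ∨ 3/4 = 3/4
(ψ ∨ ψ) → ψ = 3/4 → 3/4 = 1
ψ ∨ φ = 3/4 ∨ 3/4 = 3/4
ψ ∨ ψ = 3/4 ∨ 3/4 = 3/4
(ψ ∨ φ) ↔ (ψ ∨ ψ) = 3/4 ↔ 3/4 = 1
((ψ ∨ ψ) → ψ) ↔ ((ψ ∨ φ) ↔ (ψ ∨ ψ)) = 1 ↔ 1 = 1
ψ → φ = 3/4 → 3/4 = 1
~ψ = ~3/4 = 0
~ψ ∨ φ = 0 ∨ 3/4 = 3/4
(ψ → φ) ↔ (~ψ ∨ φ) = 1 ↔ 3/4 = 3/4
φ ↔ φ = 3/4 ↔ 3/4 = 1
((ψ → φ) ↔ (~ψ ∨ φ)) ↔ (φ ↔ φ) = 3/4 ↔ 1 = 3/4
(((ψ ∨ ψ) → ψ) ↔ ((ψ ∨ φ) ↔ (ψ ∨ ψ))) ↔ (((ψ → φ) ↔ (~ψ ∨ φ)) ↔ (φ ↔ φ)) = 1 ↔ 3/4 = 3/4
(((~ψ ∨ ~ψ) ∨ (~φ → φ)) ∨ (~~(ψ → ψ) ↔ (~(ψ ∨ ψ) ↔ φ))) ↔ ((((ψ ∨ ψ) → ψ) ↔ ((ψ ∨ φ) ↔ (ψ ∨ ψ))) ↔ (((ψ → φ) ↔ (~ψ ∨ φ)) ↔ (φ ↔ φ))) = 1 ↔ 3/4 = 3/4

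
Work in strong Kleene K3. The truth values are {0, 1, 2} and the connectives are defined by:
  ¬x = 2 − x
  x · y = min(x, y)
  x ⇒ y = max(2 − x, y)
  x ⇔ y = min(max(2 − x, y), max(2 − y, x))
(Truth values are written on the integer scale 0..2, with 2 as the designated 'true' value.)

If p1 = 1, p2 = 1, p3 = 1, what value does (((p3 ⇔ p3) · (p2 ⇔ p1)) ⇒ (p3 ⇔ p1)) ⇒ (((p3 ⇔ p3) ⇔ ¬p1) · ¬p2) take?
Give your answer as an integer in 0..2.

1

p3 ⇔ p3 = 1 ⇔ 1 = 1
p2 ⇔ p1 = 1 ⇔ 1 = 1
(p3 ⇔ p3) · (p2 ⇔ p1) = 1 · 1 = 1
p3 ⇔ p1 = 1 ⇔ 1 = 1
((p3 ⇔ p3) · (p2 ⇔ p1)) ⇒ (p3 ⇔ p1) = 1 ⇒ 1 = 1
p3 ⇔ p3 = 1 ⇔ 1 = 1
¬p1 = ¬1 = 1
(p3 ⇔ p3) ⇔ ¬p1 = 1 ⇔ 1 = 1
¬p2 = ¬1 = 1
((p3 ⇔ p3) ⇔ ¬p1) · ¬p2 = 1 · 1 = 1
(((p3 ⇔ p3) · (p2 ⇔ p1)) ⇒ (p3 ⇔ p1)) ⇒ (((p3 ⇔ p3) ⇔ ¬p1) · ¬p2) = 1 ⇒ 1 = 1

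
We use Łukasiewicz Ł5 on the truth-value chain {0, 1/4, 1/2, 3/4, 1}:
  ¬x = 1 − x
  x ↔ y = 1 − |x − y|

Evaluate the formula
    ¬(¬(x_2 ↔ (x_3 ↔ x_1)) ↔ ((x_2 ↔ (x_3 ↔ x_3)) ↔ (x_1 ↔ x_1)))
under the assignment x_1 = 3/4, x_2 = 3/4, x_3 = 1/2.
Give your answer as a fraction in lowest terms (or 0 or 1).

3/4

x_3 ↔ x_1 = 1/2 ↔ 3/4 = 3/4
x_2 ↔ (x_3 ↔ x_1) = 3/4 ↔ 3/4 = 1
¬(x_2 ↔ (x_3 ↔ x_1)) = ¬1 = 0
x_3 ↔ x_3 = 1/2 ↔ 1/2 = 1
x_2 ↔ (x_3 ↔ x_3) = 3/4 ↔ 1 = 3/4
x_1 ↔ x_1 = 3/4 ↔ 3/4 = 1
(x_2 ↔ (x_3 ↔ x_3)) ↔ (x_1 ↔ x_1) = 3/4 ↔ 1 = 3/4
¬(x_2 ↔ (x_3 ↔ x_1)) ↔ ((x_2 ↔ (x_3 ↔ x_3)) ↔ (x_1 ↔ x_1)) = 0 ↔ 3/4 = 1/4
¬(¬(x_2 ↔ (x_3 ↔ x_1)) ↔ ((x_2 ↔ (x_3 ↔ x_3)) ↔ (x_1 ↔ x_1))) = ¬1/4 = 3/4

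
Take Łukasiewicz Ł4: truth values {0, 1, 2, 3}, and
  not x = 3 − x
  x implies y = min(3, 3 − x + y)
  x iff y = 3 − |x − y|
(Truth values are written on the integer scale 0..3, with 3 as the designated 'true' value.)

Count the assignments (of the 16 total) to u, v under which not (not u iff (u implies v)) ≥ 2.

4

u = 0, v = 0 ↦ 0  <
u = 0, v = 1 ↦ 0  <
u = 0, v = 2 ↦ 0  <
u = 0, v = 3 ↦ 0  <
u = 1, v = 0 ↦ 0  <
u = 1, v = 1 ↦ 1  <
u = 1, v = 2 ↦ 1  <
u = 1, v = 3 ↦ 1  <
u = 2, v = 0 ↦ 0  <
u = 2, v = 1 ↦ 1  <
u = 2, v = 2 ↦ 2  ≥
u = 2, v = 3 ↦ 2  ≥
u = 3, v = 0 ↦ 0  <
u = 3, v = 1 ↦ 1  <
u = 3, v = 2 ↦ 2  ≥
u = 3, v = 3 ↦ 3  ≥
So 4 of the 16 assignments meet the threshold.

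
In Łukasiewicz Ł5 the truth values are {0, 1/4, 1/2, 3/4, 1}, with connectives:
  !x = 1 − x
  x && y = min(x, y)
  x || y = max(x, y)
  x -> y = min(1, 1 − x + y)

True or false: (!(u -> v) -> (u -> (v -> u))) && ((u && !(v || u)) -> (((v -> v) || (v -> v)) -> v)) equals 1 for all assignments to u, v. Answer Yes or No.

No

Counterexample: take u = 1/4, v = 0.
u -> v = 1/4 -> 0 = 3/4
!(u -> v) = !3/4 = 1/4
v -> u = 0 -> 1/4 = 1
u -> (v -> u) = 1/4 -> 1 = 1
!(u -> v) -> (u -> (v -> u)) = 1/4 -> 1 = 1
v || u = 0 || 1/4 = 1/4
!(v || u) = !1/4 = 3/4
u && !(v || u) = 1/4 && 3/4 = 1/4
v -> v = 0 -> 0 = 1
v -> v = 0 -> 0 = 1
(v -> v) || (v -> v) = 1 || 1 = 1
((v -> v) || (v -> v)) -> v = 1 -> 0 = 0
(u && !(v || u)) -> (((v -> v) || (v -> v)) -> v) = 1/4 -> 0 = 3/4
(!(u -> v) -> (u -> (v -> u))) && ((u && !(v || u)) -> (((v -> v) || (v -> v)) -> v)) = 1 && 3/4 = 3/4
This gives 3/4 ≠ 1.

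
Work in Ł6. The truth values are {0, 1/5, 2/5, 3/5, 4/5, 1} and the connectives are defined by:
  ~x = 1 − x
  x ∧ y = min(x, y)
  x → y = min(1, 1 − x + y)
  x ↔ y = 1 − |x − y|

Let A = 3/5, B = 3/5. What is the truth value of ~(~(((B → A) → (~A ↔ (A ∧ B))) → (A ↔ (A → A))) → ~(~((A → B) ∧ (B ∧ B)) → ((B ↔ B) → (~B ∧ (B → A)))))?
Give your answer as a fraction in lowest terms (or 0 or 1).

B → A = 3/5 → 3/5 = 1
~A = ~3/5 = 2/5
A ∧ B = 3/5 ∧ 3/5 = 3/5
~A ↔ (A ∧ B) = 2/5 ↔ 3/5 = 4/5
(B → A) → (~A ↔ (A ∧ B)) = 1 → 4/5 = 4/5
A → A = 3/5 → 3/5 = 1
A ↔ (A → A) = 3/5 ↔ 1 = 3/5
((B → A) → (~A ↔ (A ∧ B))) → (A ↔ (A → A)) = 4/5 → 3/5 = 4/5
~(((B → A) → (~A ↔ (A ∧ B))) → (A ↔ (A → A))) = ~4/5 = 1/5
A → B = 3/5 → 3/5 = 1
B ∧ B = 3/5 ∧ 3/5 = 3/5
(A → B) ∧ (B ∧ B) = 1 ∧ 3/5 = 3/5
~((A → B) ∧ (B ∧ B)) = ~3/5 = 2/5
B ↔ B = 3/5 ↔ 3/5 = 1
~B = ~3/5 = 2/5
B → A = 3/5 → 3/5 = 1
~B ∧ (B → A) = 2/5 ∧ 1 = 2/5
(B ↔ B) → (~B ∧ (B → A)) = 1 → 2/5 = 2/5
~((A → B) ∧ (B ∧ B)) → ((B ↔ B) → (~B ∧ (B → A))) = 2/5 → 2/5 = 1
~(~((A → B) ∧ (B ∧ B)) → ((B ↔ B) → (~B ∧ (B → A)))) = ~1 = 0
~(((B → A) → (~A ↔ (A ∧ B))) → (A ↔ (A → A))) → ~(~((A → B) ∧ (B ∧ B)) → ((B ↔ B) → (~B ∧ (B → A)))) = 1/5 → 0 = 4/5
~(~(((B → A) → (~A ↔ (A ∧ B))) → (A ↔ (A → A))) → ~(~((A → B) ∧ (B ∧ B)) → ((B ↔ B) → (~B ∧ (B → A))))) = ~4/5 = 1/5

1/5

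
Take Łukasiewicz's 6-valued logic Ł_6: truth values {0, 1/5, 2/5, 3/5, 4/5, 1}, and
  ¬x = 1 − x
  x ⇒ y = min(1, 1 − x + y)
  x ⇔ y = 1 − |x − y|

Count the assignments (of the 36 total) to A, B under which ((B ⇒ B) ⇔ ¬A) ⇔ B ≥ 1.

6

value 1: 6 assignments (counts)
value 4/5: 10 assignments
value 3/5: 8 assignments
value 2/5: 6 assignments
value 1/5: 4 assignments
value 0: 2 assignments
So 6 of the 36 assignments meet the threshold.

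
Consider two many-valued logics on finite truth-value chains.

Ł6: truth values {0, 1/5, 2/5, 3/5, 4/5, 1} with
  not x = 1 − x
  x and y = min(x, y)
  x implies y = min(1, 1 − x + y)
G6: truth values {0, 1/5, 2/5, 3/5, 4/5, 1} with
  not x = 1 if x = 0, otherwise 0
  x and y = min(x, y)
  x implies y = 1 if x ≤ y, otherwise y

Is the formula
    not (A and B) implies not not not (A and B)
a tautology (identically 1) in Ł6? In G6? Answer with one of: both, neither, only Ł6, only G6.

In Ł6: every assignment gives 1 — tautology.
In G6: every assignment gives 1 — tautology.

both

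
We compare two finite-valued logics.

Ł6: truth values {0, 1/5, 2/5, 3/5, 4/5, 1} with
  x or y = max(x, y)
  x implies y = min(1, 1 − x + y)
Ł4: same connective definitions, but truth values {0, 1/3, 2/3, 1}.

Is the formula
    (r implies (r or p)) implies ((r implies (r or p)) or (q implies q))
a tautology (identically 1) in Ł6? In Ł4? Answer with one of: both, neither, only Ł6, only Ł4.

In Ł6: every assignment gives 1 — tautology.
In Ł4: every assignment gives 1 — tautology.

both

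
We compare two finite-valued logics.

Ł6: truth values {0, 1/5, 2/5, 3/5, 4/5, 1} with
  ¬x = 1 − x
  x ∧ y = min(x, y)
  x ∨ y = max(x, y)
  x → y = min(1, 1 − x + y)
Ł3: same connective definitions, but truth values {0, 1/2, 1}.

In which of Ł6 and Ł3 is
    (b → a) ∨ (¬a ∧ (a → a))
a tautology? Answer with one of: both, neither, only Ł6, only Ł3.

In Ł6: at a = 1/5, b = 2/5 the value is 4/5 — not a tautology.
In Ł3: at a = 1/2, b = 1 the value is 1/2 — not a tautology.

neither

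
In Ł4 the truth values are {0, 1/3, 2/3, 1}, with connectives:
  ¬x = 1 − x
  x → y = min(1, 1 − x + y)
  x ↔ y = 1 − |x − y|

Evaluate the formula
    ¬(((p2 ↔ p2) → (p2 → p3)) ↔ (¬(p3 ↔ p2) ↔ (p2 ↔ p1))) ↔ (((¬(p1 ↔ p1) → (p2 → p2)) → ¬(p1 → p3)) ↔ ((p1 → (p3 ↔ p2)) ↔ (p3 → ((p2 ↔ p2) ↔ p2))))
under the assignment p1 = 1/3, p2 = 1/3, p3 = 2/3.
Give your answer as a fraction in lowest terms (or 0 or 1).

2/3

p2 ↔ p2 = 1/3 ↔ 1/3 = 1
p2 → p3 = 1/3 → 2/3 = 1
(p2 ↔ p2) → (p2 → p3) = 1 → 1 = 1
p3 ↔ p2 = 2/3 ↔ 1/3 = 2/3
¬(p3 ↔ p2) = ¬2/3 = 1/3
p2 ↔ p1 = 1/3 ↔ 1/3 = 1
¬(p3 ↔ p2) ↔ (p2 ↔ p1) = 1/3 ↔ 1 = 1/3
((p2 ↔ p2) → (p2 → p3)) ↔ (¬(p3 ↔ p2) ↔ (p2 ↔ p1)) = 1 ↔ 1/3 = 1/3
¬(((p2 ↔ p2) → (p2 → p3)) ↔ (¬(p3 ↔ p2) ↔ (p2 ↔ p1))) = ¬1/3 = 2/3
p1 ↔ p1 = 1/3 ↔ 1/3 = 1
¬(p1 ↔ p1) = ¬1 = 0
p2 → p2 = 1/3 → 1/3 = 1
¬(p1 ↔ p1) → (p2 → p2) = 0 → 1 = 1
p1 → p3 = 1/3 → 2/3 = 1
¬(p1 → p3) = ¬1 = 0
(¬(p1 ↔ p1) → (p2 → p2)) → ¬(p1 → p3) = 1 → 0 = 0
p3 ↔ p2 = 2/3 ↔ 1/3 = 2/3
p1 → (p3 ↔ p2) = 1/3 → 2/3 = 1
p2 ↔ p2 = 1/3 ↔ 1/3 = 1
(p2 ↔ p2) ↔ p2 = 1 ↔ 1/3 = 1/3
p3 → ((p2 ↔ p2) ↔ p2) = 2/3 → 1/3 = 2/3
(p1 → (p3 ↔ p2)) ↔ (p3 → ((p2 ↔ p2) ↔ p2)) = 1 ↔ 2/3 = 2/3
((¬(p1 ↔ p1) → (p2 → p2)) → ¬(p1 → p3)) ↔ ((p1 → (p3 ↔ p2)) ↔ (p3 → ((p2 ↔ p2) ↔ p2))) = 0 ↔ 2/3 = 1/3
¬(((p2 ↔ p2) → (p2 → p3)) ↔ (¬(p3 ↔ p2) ↔ (p2 ↔ p1))) ↔ (((¬(p1 ↔ p1) → (p2 → p2)) → ¬(p1 → p3)) ↔ ((p1 → (p3 ↔ p2)) ↔ (p3 → ((p2 ↔ p2) ↔ p2)))) = 2/3 ↔ 1/3 = 2/3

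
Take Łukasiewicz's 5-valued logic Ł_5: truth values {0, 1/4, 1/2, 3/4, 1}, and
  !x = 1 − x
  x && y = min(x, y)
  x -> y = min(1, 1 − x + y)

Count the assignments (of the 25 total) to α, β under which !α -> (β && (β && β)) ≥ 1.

15

value 1: 15 assignments (counts)
value 3/4: 4 assignments
value 1/2: 3 assignments
value 1/4: 2 assignments
value 0: 1 assignment
So 15 of the 25 assignments meet the threshold.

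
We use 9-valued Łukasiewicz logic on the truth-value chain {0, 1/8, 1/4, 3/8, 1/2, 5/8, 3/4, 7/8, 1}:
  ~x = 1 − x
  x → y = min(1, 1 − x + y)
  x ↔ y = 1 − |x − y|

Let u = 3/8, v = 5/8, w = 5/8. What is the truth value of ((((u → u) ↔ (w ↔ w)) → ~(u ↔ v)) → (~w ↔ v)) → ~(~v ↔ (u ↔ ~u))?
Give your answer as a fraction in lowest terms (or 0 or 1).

3/8

u → u = 3/8 → 3/8 = 1
w ↔ w = 5/8 ↔ 5/8 = 1
(u → u) ↔ (w ↔ w) = 1 ↔ 1 = 1
u ↔ v = 3/8 ↔ 5/8 = 3/4
~(u ↔ v) = ~3/4 = 1/4
((u → u) ↔ (w ↔ w)) → ~(u ↔ v) = 1 → 1/4 = 1/4
~w = ~5/8 = 3/8
~w ↔ v = 3/8 ↔ 5/8 = 3/4
(((u → u) ↔ (w ↔ w)) → ~(u ↔ v)) → (~w ↔ v) = 1/4 → 3/4 = 1
~v = ~5/8 = 3/8
~u = ~3/8 = 5/8
u ↔ ~u = 3/8 ↔ 5/8 = 3/4
~v ↔ (u ↔ ~u) = 3/8 ↔ 3/4 = 5/8
~(~v ↔ (u ↔ ~u)) = ~5/8 = 3/8
((((u → u) ↔ (w ↔ w)) → ~(u ↔ v)) → (~w ↔ v)) → ~(~v ↔ (u ↔ ~u)) = 1 → 3/8 = 3/8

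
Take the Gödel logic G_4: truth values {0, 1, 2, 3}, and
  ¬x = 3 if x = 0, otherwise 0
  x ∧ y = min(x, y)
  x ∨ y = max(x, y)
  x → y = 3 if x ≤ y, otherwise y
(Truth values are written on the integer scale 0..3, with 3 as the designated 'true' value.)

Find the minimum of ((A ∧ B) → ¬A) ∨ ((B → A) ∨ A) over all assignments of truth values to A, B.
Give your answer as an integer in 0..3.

Take A = 1, B = 2:
A ∧ B = 1 ∧ 2 = 1
¬A = ¬1 = 0
(A ∧ B) → ¬A = 1 → 0 = 0
B → A = 2 → 1 = 1
(B → A) ∨ A = 1 ∨ 1 = 1
((A ∧ B) → ¬A) ∨ ((B → A) ∨ A) = 0 ∨ 1 = 1
No assignment yields a value below 1, so this is the minimum.

1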